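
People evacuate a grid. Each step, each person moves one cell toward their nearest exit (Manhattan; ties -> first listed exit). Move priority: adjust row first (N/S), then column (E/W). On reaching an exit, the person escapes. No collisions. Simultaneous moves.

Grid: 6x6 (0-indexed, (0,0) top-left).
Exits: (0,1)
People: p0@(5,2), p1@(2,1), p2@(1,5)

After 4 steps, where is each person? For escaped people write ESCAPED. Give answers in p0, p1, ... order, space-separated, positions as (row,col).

Step 1: p0:(5,2)->(4,2) | p1:(2,1)->(1,1) | p2:(1,5)->(0,5)
Step 2: p0:(4,2)->(3,2) | p1:(1,1)->(0,1)->EXIT | p2:(0,5)->(0,4)
Step 3: p0:(3,2)->(2,2) | p1:escaped | p2:(0,4)->(0,3)
Step 4: p0:(2,2)->(1,2) | p1:escaped | p2:(0,3)->(0,2)

(1,2) ESCAPED (0,2)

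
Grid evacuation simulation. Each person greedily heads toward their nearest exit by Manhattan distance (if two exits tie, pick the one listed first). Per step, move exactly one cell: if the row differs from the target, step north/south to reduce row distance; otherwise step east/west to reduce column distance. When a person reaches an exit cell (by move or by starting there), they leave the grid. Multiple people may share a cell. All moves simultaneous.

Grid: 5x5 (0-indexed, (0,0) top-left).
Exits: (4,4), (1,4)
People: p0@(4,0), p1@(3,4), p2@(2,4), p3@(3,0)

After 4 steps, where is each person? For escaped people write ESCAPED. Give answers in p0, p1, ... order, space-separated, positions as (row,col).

Step 1: p0:(4,0)->(4,1) | p1:(3,4)->(4,4)->EXIT | p2:(2,4)->(1,4)->EXIT | p3:(3,0)->(4,0)
Step 2: p0:(4,1)->(4,2) | p1:escaped | p2:escaped | p3:(4,0)->(4,1)
Step 3: p0:(4,2)->(4,3) | p1:escaped | p2:escaped | p3:(4,1)->(4,2)
Step 4: p0:(4,3)->(4,4)->EXIT | p1:escaped | p2:escaped | p3:(4,2)->(4,3)

ESCAPED ESCAPED ESCAPED (4,3)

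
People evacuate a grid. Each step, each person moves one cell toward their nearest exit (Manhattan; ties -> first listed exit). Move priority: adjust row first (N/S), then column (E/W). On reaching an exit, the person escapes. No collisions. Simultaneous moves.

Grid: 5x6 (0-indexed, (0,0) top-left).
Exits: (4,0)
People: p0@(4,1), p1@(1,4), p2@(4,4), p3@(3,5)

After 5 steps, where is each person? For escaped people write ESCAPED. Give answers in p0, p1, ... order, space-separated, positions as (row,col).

Step 1: p0:(4,1)->(4,0)->EXIT | p1:(1,4)->(2,4) | p2:(4,4)->(4,3) | p3:(3,5)->(4,5)
Step 2: p0:escaped | p1:(2,4)->(3,4) | p2:(4,3)->(4,2) | p3:(4,5)->(4,4)
Step 3: p0:escaped | p1:(3,4)->(4,4) | p2:(4,2)->(4,1) | p3:(4,4)->(4,3)
Step 4: p0:escaped | p1:(4,4)->(4,3) | p2:(4,1)->(4,0)->EXIT | p3:(4,3)->(4,2)
Step 5: p0:escaped | p1:(4,3)->(4,2) | p2:escaped | p3:(4,2)->(4,1)

ESCAPED (4,2) ESCAPED (4,1)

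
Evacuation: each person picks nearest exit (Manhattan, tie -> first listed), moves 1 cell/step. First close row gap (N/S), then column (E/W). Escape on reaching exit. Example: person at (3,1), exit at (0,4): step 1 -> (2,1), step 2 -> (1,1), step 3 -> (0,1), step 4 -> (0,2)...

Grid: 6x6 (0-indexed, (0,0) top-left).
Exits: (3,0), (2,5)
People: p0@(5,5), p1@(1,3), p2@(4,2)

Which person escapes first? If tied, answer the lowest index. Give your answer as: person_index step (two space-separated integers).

Answer: 0 3

Derivation:
Step 1: p0:(5,5)->(4,5) | p1:(1,3)->(2,3) | p2:(4,2)->(3,2)
Step 2: p0:(4,5)->(3,5) | p1:(2,3)->(2,4) | p2:(3,2)->(3,1)
Step 3: p0:(3,5)->(2,5)->EXIT | p1:(2,4)->(2,5)->EXIT | p2:(3,1)->(3,0)->EXIT
Exit steps: [3, 3, 3]
First to escape: p0 at step 3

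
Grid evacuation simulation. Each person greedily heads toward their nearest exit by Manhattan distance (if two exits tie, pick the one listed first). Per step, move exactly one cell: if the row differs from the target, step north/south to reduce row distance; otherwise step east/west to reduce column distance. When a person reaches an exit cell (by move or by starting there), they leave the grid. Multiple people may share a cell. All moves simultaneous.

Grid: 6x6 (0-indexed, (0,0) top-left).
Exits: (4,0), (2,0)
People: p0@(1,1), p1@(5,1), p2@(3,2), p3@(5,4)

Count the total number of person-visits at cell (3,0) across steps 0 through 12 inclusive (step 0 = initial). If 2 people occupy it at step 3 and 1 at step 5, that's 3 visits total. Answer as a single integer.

Step 0: p0@(1,1) p1@(5,1) p2@(3,2) p3@(5,4) -> at (3,0): 0 [-], cum=0
Step 1: p0@(2,1) p1@(4,1) p2@(4,2) p3@(4,4) -> at (3,0): 0 [-], cum=0
Step 2: p0@ESC p1@ESC p2@(4,1) p3@(4,3) -> at (3,0): 0 [-], cum=0
Step 3: p0@ESC p1@ESC p2@ESC p3@(4,2) -> at (3,0): 0 [-], cum=0
Step 4: p0@ESC p1@ESC p2@ESC p3@(4,1) -> at (3,0): 0 [-], cum=0
Step 5: p0@ESC p1@ESC p2@ESC p3@ESC -> at (3,0): 0 [-], cum=0
Total visits = 0

Answer: 0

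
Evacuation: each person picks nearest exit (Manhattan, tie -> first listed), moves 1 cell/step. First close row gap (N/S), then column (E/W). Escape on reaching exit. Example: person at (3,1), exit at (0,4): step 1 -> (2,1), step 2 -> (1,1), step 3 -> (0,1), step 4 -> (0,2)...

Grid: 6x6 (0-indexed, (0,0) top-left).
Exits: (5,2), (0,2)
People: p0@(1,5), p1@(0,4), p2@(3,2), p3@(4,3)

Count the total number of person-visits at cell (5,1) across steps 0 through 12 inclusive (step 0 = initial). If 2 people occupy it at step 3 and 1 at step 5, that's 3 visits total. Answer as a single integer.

Answer: 0

Derivation:
Step 0: p0@(1,5) p1@(0,4) p2@(3,2) p3@(4,3) -> at (5,1): 0 [-], cum=0
Step 1: p0@(0,5) p1@(0,3) p2@(4,2) p3@(5,3) -> at (5,1): 0 [-], cum=0
Step 2: p0@(0,4) p1@ESC p2@ESC p3@ESC -> at (5,1): 0 [-], cum=0
Step 3: p0@(0,3) p1@ESC p2@ESC p3@ESC -> at (5,1): 0 [-], cum=0
Step 4: p0@ESC p1@ESC p2@ESC p3@ESC -> at (5,1): 0 [-], cum=0
Total visits = 0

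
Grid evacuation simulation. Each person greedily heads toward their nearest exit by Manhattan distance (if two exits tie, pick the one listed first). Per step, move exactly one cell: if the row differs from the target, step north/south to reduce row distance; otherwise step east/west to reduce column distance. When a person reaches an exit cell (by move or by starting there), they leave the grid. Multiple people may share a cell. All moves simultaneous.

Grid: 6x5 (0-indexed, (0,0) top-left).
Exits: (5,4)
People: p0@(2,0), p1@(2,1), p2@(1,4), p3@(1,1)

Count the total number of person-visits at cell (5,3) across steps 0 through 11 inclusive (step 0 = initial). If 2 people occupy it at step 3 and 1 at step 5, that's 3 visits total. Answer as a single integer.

Step 0: p0@(2,0) p1@(2,1) p2@(1,4) p3@(1,1) -> at (5,3): 0 [-], cum=0
Step 1: p0@(3,0) p1@(3,1) p2@(2,4) p3@(2,1) -> at (5,3): 0 [-], cum=0
Step 2: p0@(4,0) p1@(4,1) p2@(3,4) p3@(3,1) -> at (5,3): 0 [-], cum=0
Step 3: p0@(5,0) p1@(5,1) p2@(4,4) p3@(4,1) -> at (5,3): 0 [-], cum=0
Step 4: p0@(5,1) p1@(5,2) p2@ESC p3@(5,1) -> at (5,3): 0 [-], cum=0
Step 5: p0@(5,2) p1@(5,3) p2@ESC p3@(5,2) -> at (5,3): 1 [p1], cum=1
Step 6: p0@(5,3) p1@ESC p2@ESC p3@(5,3) -> at (5,3): 2 [p0,p3], cum=3
Step 7: p0@ESC p1@ESC p2@ESC p3@ESC -> at (5,3): 0 [-], cum=3
Total visits = 3

Answer: 3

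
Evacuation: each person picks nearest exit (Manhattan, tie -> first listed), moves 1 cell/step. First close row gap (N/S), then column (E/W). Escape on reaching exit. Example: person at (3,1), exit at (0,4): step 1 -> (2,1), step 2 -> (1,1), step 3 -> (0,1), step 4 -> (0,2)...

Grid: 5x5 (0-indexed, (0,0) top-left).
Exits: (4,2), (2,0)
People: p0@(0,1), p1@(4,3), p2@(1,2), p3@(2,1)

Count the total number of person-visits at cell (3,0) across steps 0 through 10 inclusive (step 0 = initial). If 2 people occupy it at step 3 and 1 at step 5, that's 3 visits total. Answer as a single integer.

Step 0: p0@(0,1) p1@(4,3) p2@(1,2) p3@(2,1) -> at (3,0): 0 [-], cum=0
Step 1: p0@(1,1) p1@ESC p2@(2,2) p3@ESC -> at (3,0): 0 [-], cum=0
Step 2: p0@(2,1) p1@ESC p2@(3,2) p3@ESC -> at (3,0): 0 [-], cum=0
Step 3: p0@ESC p1@ESC p2@ESC p3@ESC -> at (3,0): 0 [-], cum=0
Total visits = 0

Answer: 0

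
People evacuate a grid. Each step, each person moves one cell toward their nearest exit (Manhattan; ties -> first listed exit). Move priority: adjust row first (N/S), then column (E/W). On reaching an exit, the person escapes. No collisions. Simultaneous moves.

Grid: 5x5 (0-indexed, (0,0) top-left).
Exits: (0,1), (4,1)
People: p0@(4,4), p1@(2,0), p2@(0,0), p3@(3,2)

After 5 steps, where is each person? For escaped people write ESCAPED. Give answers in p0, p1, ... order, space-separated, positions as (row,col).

Step 1: p0:(4,4)->(4,3) | p1:(2,0)->(1,0) | p2:(0,0)->(0,1)->EXIT | p3:(3,2)->(4,2)
Step 2: p0:(4,3)->(4,2) | p1:(1,0)->(0,0) | p2:escaped | p3:(4,2)->(4,1)->EXIT
Step 3: p0:(4,2)->(4,1)->EXIT | p1:(0,0)->(0,1)->EXIT | p2:escaped | p3:escaped

ESCAPED ESCAPED ESCAPED ESCAPED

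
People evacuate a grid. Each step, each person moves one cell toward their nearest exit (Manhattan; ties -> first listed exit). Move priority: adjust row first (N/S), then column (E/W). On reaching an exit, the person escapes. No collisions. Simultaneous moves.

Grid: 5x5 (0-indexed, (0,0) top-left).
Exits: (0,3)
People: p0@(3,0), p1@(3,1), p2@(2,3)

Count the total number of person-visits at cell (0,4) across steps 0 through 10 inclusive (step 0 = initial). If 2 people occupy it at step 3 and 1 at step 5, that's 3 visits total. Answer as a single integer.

Step 0: p0@(3,0) p1@(3,1) p2@(2,3) -> at (0,4): 0 [-], cum=0
Step 1: p0@(2,0) p1@(2,1) p2@(1,3) -> at (0,4): 0 [-], cum=0
Step 2: p0@(1,0) p1@(1,1) p2@ESC -> at (0,4): 0 [-], cum=0
Step 3: p0@(0,0) p1@(0,1) p2@ESC -> at (0,4): 0 [-], cum=0
Step 4: p0@(0,1) p1@(0,2) p2@ESC -> at (0,4): 0 [-], cum=0
Step 5: p0@(0,2) p1@ESC p2@ESC -> at (0,4): 0 [-], cum=0
Step 6: p0@ESC p1@ESC p2@ESC -> at (0,4): 0 [-], cum=0
Total visits = 0

Answer: 0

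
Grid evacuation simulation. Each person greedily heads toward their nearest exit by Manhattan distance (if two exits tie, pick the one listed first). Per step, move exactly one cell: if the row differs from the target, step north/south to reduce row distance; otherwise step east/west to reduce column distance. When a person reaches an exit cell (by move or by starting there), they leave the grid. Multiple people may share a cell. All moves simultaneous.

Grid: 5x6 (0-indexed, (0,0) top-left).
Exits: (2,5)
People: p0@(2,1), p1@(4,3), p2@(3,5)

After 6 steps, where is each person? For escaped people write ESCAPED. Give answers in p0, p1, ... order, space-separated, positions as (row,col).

Step 1: p0:(2,1)->(2,2) | p1:(4,3)->(3,3) | p2:(3,5)->(2,5)->EXIT
Step 2: p0:(2,2)->(2,3) | p1:(3,3)->(2,3) | p2:escaped
Step 3: p0:(2,3)->(2,4) | p1:(2,3)->(2,4) | p2:escaped
Step 4: p0:(2,4)->(2,5)->EXIT | p1:(2,4)->(2,5)->EXIT | p2:escaped

ESCAPED ESCAPED ESCAPED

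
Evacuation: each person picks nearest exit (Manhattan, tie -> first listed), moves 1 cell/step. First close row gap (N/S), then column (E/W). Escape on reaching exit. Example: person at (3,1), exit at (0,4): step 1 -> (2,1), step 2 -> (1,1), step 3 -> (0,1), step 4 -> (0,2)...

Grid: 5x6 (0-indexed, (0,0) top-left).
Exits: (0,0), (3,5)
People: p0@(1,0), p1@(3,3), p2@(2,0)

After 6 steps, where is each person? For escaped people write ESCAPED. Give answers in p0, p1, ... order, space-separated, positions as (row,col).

Step 1: p0:(1,0)->(0,0)->EXIT | p1:(3,3)->(3,4) | p2:(2,0)->(1,0)
Step 2: p0:escaped | p1:(3,4)->(3,5)->EXIT | p2:(1,0)->(0,0)->EXIT

ESCAPED ESCAPED ESCAPED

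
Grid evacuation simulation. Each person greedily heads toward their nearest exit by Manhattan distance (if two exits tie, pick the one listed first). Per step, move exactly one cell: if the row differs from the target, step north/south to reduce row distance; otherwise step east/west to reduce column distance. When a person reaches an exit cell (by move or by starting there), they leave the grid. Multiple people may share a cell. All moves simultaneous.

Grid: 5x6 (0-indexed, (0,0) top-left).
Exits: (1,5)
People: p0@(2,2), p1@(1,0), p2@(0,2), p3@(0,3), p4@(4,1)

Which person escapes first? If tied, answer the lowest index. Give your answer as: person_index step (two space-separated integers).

Answer: 3 3

Derivation:
Step 1: p0:(2,2)->(1,2) | p1:(1,0)->(1,1) | p2:(0,2)->(1,2) | p3:(0,3)->(1,3) | p4:(4,1)->(3,1)
Step 2: p0:(1,2)->(1,3) | p1:(1,1)->(1,2) | p2:(1,2)->(1,3) | p3:(1,3)->(1,4) | p4:(3,1)->(2,1)
Step 3: p0:(1,3)->(1,4) | p1:(1,2)->(1,3) | p2:(1,3)->(1,4) | p3:(1,4)->(1,5)->EXIT | p4:(2,1)->(1,1)
Step 4: p0:(1,4)->(1,5)->EXIT | p1:(1,3)->(1,4) | p2:(1,4)->(1,5)->EXIT | p3:escaped | p4:(1,1)->(1,2)
Step 5: p0:escaped | p1:(1,4)->(1,5)->EXIT | p2:escaped | p3:escaped | p4:(1,2)->(1,3)
Step 6: p0:escaped | p1:escaped | p2:escaped | p3:escaped | p4:(1,3)->(1,4)
Step 7: p0:escaped | p1:escaped | p2:escaped | p3:escaped | p4:(1,4)->(1,5)->EXIT
Exit steps: [4, 5, 4, 3, 7]
First to escape: p3 at step 3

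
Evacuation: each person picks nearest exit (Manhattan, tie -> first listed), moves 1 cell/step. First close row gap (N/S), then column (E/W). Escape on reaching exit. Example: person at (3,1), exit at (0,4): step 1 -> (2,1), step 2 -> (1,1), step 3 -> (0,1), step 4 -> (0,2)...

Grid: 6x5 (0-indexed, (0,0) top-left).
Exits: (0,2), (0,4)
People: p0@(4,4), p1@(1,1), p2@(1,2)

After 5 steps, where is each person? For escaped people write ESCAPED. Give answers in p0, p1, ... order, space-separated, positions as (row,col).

Step 1: p0:(4,4)->(3,4) | p1:(1,1)->(0,1) | p2:(1,2)->(0,2)->EXIT
Step 2: p0:(3,4)->(2,4) | p1:(0,1)->(0,2)->EXIT | p2:escaped
Step 3: p0:(2,4)->(1,4) | p1:escaped | p2:escaped
Step 4: p0:(1,4)->(0,4)->EXIT | p1:escaped | p2:escaped

ESCAPED ESCAPED ESCAPED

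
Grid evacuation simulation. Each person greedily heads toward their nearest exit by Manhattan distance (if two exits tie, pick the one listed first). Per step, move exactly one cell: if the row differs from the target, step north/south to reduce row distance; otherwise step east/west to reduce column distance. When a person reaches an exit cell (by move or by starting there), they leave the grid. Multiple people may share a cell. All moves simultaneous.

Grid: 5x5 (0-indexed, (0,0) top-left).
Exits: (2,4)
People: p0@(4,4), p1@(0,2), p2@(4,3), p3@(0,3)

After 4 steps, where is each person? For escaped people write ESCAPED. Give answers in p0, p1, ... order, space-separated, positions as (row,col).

Step 1: p0:(4,4)->(3,4) | p1:(0,2)->(1,2) | p2:(4,3)->(3,3) | p3:(0,3)->(1,3)
Step 2: p0:(3,4)->(2,4)->EXIT | p1:(1,2)->(2,2) | p2:(3,3)->(2,3) | p3:(1,3)->(2,3)
Step 3: p0:escaped | p1:(2,2)->(2,3) | p2:(2,3)->(2,4)->EXIT | p3:(2,3)->(2,4)->EXIT
Step 4: p0:escaped | p1:(2,3)->(2,4)->EXIT | p2:escaped | p3:escaped

ESCAPED ESCAPED ESCAPED ESCAPED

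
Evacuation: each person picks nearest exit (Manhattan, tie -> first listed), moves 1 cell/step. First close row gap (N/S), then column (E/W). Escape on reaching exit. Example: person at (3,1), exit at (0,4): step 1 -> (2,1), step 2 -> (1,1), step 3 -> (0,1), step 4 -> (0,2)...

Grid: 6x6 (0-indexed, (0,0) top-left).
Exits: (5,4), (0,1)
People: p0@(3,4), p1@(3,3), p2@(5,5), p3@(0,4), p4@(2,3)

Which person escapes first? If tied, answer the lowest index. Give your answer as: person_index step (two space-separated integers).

Step 1: p0:(3,4)->(4,4) | p1:(3,3)->(4,3) | p2:(5,5)->(5,4)->EXIT | p3:(0,4)->(0,3) | p4:(2,3)->(3,3)
Step 2: p0:(4,4)->(5,4)->EXIT | p1:(4,3)->(5,3) | p2:escaped | p3:(0,3)->(0,2) | p4:(3,3)->(4,3)
Step 3: p0:escaped | p1:(5,3)->(5,4)->EXIT | p2:escaped | p3:(0,2)->(0,1)->EXIT | p4:(4,3)->(5,3)
Step 4: p0:escaped | p1:escaped | p2:escaped | p3:escaped | p4:(5,3)->(5,4)->EXIT
Exit steps: [2, 3, 1, 3, 4]
First to escape: p2 at step 1

Answer: 2 1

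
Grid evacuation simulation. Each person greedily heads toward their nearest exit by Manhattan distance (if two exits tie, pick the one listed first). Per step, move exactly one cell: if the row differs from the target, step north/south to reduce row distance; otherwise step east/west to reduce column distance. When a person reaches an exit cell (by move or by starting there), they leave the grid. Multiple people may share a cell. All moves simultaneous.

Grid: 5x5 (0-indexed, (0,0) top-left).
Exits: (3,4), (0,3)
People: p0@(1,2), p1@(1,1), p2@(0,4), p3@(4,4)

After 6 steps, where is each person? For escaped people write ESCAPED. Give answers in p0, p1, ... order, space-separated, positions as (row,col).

Step 1: p0:(1,2)->(0,2) | p1:(1,1)->(0,1) | p2:(0,4)->(0,3)->EXIT | p3:(4,4)->(3,4)->EXIT
Step 2: p0:(0,2)->(0,3)->EXIT | p1:(0,1)->(0,2) | p2:escaped | p3:escaped
Step 3: p0:escaped | p1:(0,2)->(0,3)->EXIT | p2:escaped | p3:escaped

ESCAPED ESCAPED ESCAPED ESCAPED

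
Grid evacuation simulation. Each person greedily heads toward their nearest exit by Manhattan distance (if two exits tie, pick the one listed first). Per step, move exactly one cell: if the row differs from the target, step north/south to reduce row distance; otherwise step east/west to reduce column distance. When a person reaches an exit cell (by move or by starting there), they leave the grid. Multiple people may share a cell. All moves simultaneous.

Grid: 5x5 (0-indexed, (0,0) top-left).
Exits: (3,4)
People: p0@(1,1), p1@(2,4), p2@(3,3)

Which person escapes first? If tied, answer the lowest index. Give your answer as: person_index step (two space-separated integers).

Step 1: p0:(1,1)->(2,1) | p1:(2,4)->(3,4)->EXIT | p2:(3,3)->(3,4)->EXIT
Step 2: p0:(2,1)->(3,1) | p1:escaped | p2:escaped
Step 3: p0:(3,1)->(3,2) | p1:escaped | p2:escaped
Step 4: p0:(3,2)->(3,3) | p1:escaped | p2:escaped
Step 5: p0:(3,3)->(3,4)->EXIT | p1:escaped | p2:escaped
Exit steps: [5, 1, 1]
First to escape: p1 at step 1

Answer: 1 1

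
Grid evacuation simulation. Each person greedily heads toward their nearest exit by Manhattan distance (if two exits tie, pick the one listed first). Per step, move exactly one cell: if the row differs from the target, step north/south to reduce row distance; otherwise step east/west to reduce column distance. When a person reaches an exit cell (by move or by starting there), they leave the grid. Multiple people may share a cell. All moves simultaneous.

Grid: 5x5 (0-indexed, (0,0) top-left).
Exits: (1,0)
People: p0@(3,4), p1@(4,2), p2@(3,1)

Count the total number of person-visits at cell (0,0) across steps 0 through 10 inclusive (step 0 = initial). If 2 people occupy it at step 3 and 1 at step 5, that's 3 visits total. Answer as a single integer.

Step 0: p0@(3,4) p1@(4,2) p2@(3,1) -> at (0,0): 0 [-], cum=0
Step 1: p0@(2,4) p1@(3,2) p2@(2,1) -> at (0,0): 0 [-], cum=0
Step 2: p0@(1,4) p1@(2,2) p2@(1,1) -> at (0,0): 0 [-], cum=0
Step 3: p0@(1,3) p1@(1,2) p2@ESC -> at (0,0): 0 [-], cum=0
Step 4: p0@(1,2) p1@(1,1) p2@ESC -> at (0,0): 0 [-], cum=0
Step 5: p0@(1,1) p1@ESC p2@ESC -> at (0,0): 0 [-], cum=0
Step 6: p0@ESC p1@ESC p2@ESC -> at (0,0): 0 [-], cum=0
Total visits = 0

Answer: 0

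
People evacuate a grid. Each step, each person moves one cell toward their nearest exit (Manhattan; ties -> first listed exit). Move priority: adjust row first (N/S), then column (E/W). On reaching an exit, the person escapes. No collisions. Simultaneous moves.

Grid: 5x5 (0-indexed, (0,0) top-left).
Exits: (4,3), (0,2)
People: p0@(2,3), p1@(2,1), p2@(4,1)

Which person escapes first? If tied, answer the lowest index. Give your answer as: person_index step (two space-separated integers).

Answer: 0 2

Derivation:
Step 1: p0:(2,3)->(3,3) | p1:(2,1)->(1,1) | p2:(4,1)->(4,2)
Step 2: p0:(3,3)->(4,3)->EXIT | p1:(1,1)->(0,1) | p2:(4,2)->(4,3)->EXIT
Step 3: p0:escaped | p1:(0,1)->(0,2)->EXIT | p2:escaped
Exit steps: [2, 3, 2]
First to escape: p0 at step 2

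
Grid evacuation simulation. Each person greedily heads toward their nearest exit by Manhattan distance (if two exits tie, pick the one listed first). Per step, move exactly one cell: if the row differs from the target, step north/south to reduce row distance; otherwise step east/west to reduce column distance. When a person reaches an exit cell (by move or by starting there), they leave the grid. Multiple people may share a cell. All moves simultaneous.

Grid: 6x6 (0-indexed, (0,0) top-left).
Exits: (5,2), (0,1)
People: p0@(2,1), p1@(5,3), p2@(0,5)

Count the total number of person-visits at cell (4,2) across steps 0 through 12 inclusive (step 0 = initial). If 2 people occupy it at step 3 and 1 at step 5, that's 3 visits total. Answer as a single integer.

Step 0: p0@(2,1) p1@(5,3) p2@(0,5) -> at (4,2): 0 [-], cum=0
Step 1: p0@(1,1) p1@ESC p2@(0,4) -> at (4,2): 0 [-], cum=0
Step 2: p0@ESC p1@ESC p2@(0,3) -> at (4,2): 0 [-], cum=0
Step 3: p0@ESC p1@ESC p2@(0,2) -> at (4,2): 0 [-], cum=0
Step 4: p0@ESC p1@ESC p2@ESC -> at (4,2): 0 [-], cum=0
Total visits = 0

Answer: 0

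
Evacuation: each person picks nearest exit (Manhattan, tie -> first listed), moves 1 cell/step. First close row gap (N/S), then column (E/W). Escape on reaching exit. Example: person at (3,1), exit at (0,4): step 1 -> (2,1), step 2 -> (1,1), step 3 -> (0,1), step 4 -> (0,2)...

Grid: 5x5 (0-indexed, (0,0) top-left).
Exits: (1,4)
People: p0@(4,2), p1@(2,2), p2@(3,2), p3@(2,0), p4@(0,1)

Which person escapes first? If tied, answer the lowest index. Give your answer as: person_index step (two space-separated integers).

Answer: 1 3

Derivation:
Step 1: p0:(4,2)->(3,2) | p1:(2,2)->(1,2) | p2:(3,2)->(2,2) | p3:(2,0)->(1,0) | p4:(0,1)->(1,1)
Step 2: p0:(3,2)->(2,2) | p1:(1,2)->(1,3) | p2:(2,2)->(1,2) | p3:(1,0)->(1,1) | p4:(1,1)->(1,2)
Step 3: p0:(2,2)->(1,2) | p1:(1,3)->(1,4)->EXIT | p2:(1,2)->(1,3) | p3:(1,1)->(1,2) | p4:(1,2)->(1,3)
Step 4: p0:(1,2)->(1,3) | p1:escaped | p2:(1,3)->(1,4)->EXIT | p3:(1,2)->(1,3) | p4:(1,3)->(1,4)->EXIT
Step 5: p0:(1,3)->(1,4)->EXIT | p1:escaped | p2:escaped | p3:(1,3)->(1,4)->EXIT | p4:escaped
Exit steps: [5, 3, 4, 5, 4]
First to escape: p1 at step 3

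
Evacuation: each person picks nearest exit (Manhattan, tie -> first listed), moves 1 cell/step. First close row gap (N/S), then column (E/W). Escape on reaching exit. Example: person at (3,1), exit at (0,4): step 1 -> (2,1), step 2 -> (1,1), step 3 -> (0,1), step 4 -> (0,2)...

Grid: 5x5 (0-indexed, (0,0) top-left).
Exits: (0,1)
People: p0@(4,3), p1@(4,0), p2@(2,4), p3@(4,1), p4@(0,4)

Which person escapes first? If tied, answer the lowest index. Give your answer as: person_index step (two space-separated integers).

Step 1: p0:(4,3)->(3,3) | p1:(4,0)->(3,0) | p2:(2,4)->(1,4) | p3:(4,1)->(3,1) | p4:(0,4)->(0,3)
Step 2: p0:(3,3)->(2,3) | p1:(3,0)->(2,0) | p2:(1,4)->(0,4) | p3:(3,1)->(2,1) | p4:(0,3)->(0,2)
Step 3: p0:(2,3)->(1,3) | p1:(2,0)->(1,0) | p2:(0,4)->(0,3) | p3:(2,1)->(1,1) | p4:(0,2)->(0,1)->EXIT
Step 4: p0:(1,3)->(0,3) | p1:(1,0)->(0,0) | p2:(0,3)->(0,2) | p3:(1,1)->(0,1)->EXIT | p4:escaped
Step 5: p0:(0,3)->(0,2) | p1:(0,0)->(0,1)->EXIT | p2:(0,2)->(0,1)->EXIT | p3:escaped | p4:escaped
Step 6: p0:(0,2)->(0,1)->EXIT | p1:escaped | p2:escaped | p3:escaped | p4:escaped
Exit steps: [6, 5, 5, 4, 3]
First to escape: p4 at step 3

Answer: 4 3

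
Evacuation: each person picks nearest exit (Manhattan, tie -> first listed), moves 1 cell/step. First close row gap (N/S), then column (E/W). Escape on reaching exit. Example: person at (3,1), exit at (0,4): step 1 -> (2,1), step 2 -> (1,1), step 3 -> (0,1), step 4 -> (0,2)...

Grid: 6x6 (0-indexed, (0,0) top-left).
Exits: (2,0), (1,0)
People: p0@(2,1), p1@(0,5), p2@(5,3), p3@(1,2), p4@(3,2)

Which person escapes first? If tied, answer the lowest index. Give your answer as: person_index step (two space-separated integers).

Step 1: p0:(2,1)->(2,0)->EXIT | p1:(0,5)->(1,5) | p2:(5,3)->(4,3) | p3:(1,2)->(1,1) | p4:(3,2)->(2,2)
Step 2: p0:escaped | p1:(1,5)->(1,4) | p2:(4,3)->(3,3) | p3:(1,1)->(1,0)->EXIT | p4:(2,2)->(2,1)
Step 3: p0:escaped | p1:(1,4)->(1,3) | p2:(3,3)->(2,3) | p3:escaped | p4:(2,1)->(2,0)->EXIT
Step 4: p0:escaped | p1:(1,3)->(1,2) | p2:(2,3)->(2,2) | p3:escaped | p4:escaped
Step 5: p0:escaped | p1:(1,2)->(1,1) | p2:(2,2)->(2,1) | p3:escaped | p4:escaped
Step 6: p0:escaped | p1:(1,1)->(1,0)->EXIT | p2:(2,1)->(2,0)->EXIT | p3:escaped | p4:escaped
Exit steps: [1, 6, 6, 2, 3]
First to escape: p0 at step 1

Answer: 0 1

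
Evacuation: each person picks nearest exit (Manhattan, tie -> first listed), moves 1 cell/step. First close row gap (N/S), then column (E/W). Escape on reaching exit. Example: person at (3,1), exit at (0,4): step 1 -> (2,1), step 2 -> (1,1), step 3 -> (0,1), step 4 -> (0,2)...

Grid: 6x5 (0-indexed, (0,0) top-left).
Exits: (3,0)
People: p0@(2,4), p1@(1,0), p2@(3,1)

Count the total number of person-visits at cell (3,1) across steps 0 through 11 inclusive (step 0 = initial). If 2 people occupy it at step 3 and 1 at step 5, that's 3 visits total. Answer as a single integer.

Answer: 2

Derivation:
Step 0: p0@(2,4) p1@(1,0) p2@(3,1) -> at (3,1): 1 [p2], cum=1
Step 1: p0@(3,4) p1@(2,0) p2@ESC -> at (3,1): 0 [-], cum=1
Step 2: p0@(3,3) p1@ESC p2@ESC -> at (3,1): 0 [-], cum=1
Step 3: p0@(3,2) p1@ESC p2@ESC -> at (3,1): 0 [-], cum=1
Step 4: p0@(3,1) p1@ESC p2@ESC -> at (3,1): 1 [p0], cum=2
Step 5: p0@ESC p1@ESC p2@ESC -> at (3,1): 0 [-], cum=2
Total visits = 2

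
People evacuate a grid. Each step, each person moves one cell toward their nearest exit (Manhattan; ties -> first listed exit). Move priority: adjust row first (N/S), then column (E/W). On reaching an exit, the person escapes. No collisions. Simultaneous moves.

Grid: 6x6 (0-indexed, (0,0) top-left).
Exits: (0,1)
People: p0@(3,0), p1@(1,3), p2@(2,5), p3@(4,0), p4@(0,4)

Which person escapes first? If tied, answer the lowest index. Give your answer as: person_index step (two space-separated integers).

Step 1: p0:(3,0)->(2,0) | p1:(1,3)->(0,3) | p2:(2,5)->(1,5) | p3:(4,0)->(3,0) | p4:(0,4)->(0,3)
Step 2: p0:(2,0)->(1,0) | p1:(0,3)->(0,2) | p2:(1,5)->(0,5) | p3:(3,0)->(2,0) | p4:(0,3)->(0,2)
Step 3: p0:(1,0)->(0,0) | p1:(0,2)->(0,1)->EXIT | p2:(0,5)->(0,4) | p3:(2,0)->(1,0) | p4:(0,2)->(0,1)->EXIT
Step 4: p0:(0,0)->(0,1)->EXIT | p1:escaped | p2:(0,4)->(0,3) | p3:(1,0)->(0,0) | p4:escaped
Step 5: p0:escaped | p1:escaped | p2:(0,3)->(0,2) | p3:(0,0)->(0,1)->EXIT | p4:escaped
Step 6: p0:escaped | p1:escaped | p2:(0,2)->(0,1)->EXIT | p3:escaped | p4:escaped
Exit steps: [4, 3, 6, 5, 3]
First to escape: p1 at step 3

Answer: 1 3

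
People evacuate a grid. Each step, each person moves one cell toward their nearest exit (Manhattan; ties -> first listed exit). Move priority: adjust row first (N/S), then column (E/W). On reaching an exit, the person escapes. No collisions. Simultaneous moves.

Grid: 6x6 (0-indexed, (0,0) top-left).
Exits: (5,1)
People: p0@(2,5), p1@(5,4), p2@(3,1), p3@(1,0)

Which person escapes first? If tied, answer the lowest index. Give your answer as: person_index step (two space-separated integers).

Step 1: p0:(2,5)->(3,5) | p1:(5,4)->(5,3) | p2:(3,1)->(4,1) | p3:(1,0)->(2,0)
Step 2: p0:(3,5)->(4,5) | p1:(5,3)->(5,2) | p2:(4,1)->(5,1)->EXIT | p3:(2,0)->(3,0)
Step 3: p0:(4,5)->(5,5) | p1:(5,2)->(5,1)->EXIT | p2:escaped | p3:(3,0)->(4,0)
Step 4: p0:(5,5)->(5,4) | p1:escaped | p2:escaped | p3:(4,0)->(5,0)
Step 5: p0:(5,4)->(5,3) | p1:escaped | p2:escaped | p3:(5,0)->(5,1)->EXIT
Step 6: p0:(5,3)->(5,2) | p1:escaped | p2:escaped | p3:escaped
Step 7: p0:(5,2)->(5,1)->EXIT | p1:escaped | p2:escaped | p3:escaped
Exit steps: [7, 3, 2, 5]
First to escape: p2 at step 2

Answer: 2 2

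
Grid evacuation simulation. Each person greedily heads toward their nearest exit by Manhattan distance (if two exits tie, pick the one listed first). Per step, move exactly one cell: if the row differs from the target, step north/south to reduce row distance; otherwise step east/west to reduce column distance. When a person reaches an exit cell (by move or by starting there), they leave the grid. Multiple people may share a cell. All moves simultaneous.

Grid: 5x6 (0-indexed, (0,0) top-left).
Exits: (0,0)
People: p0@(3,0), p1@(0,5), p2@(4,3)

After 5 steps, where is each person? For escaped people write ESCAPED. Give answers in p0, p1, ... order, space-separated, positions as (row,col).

Step 1: p0:(3,0)->(2,0) | p1:(0,5)->(0,4) | p2:(4,3)->(3,3)
Step 2: p0:(2,0)->(1,0) | p1:(0,4)->(0,3) | p2:(3,3)->(2,3)
Step 3: p0:(1,0)->(0,0)->EXIT | p1:(0,3)->(0,2) | p2:(2,3)->(1,3)
Step 4: p0:escaped | p1:(0,2)->(0,1) | p2:(1,3)->(0,3)
Step 5: p0:escaped | p1:(0,1)->(0,0)->EXIT | p2:(0,3)->(0,2)

ESCAPED ESCAPED (0,2)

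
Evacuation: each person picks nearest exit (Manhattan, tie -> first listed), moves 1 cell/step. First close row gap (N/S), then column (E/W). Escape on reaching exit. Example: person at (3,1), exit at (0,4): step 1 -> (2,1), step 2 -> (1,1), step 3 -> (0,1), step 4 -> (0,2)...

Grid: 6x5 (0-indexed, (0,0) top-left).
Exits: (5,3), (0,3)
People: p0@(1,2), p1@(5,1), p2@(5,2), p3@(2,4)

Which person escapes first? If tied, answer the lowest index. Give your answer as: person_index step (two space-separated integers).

Answer: 2 1

Derivation:
Step 1: p0:(1,2)->(0,2) | p1:(5,1)->(5,2) | p2:(5,2)->(5,3)->EXIT | p3:(2,4)->(1,4)
Step 2: p0:(0,2)->(0,3)->EXIT | p1:(5,2)->(5,3)->EXIT | p2:escaped | p3:(1,4)->(0,4)
Step 3: p0:escaped | p1:escaped | p2:escaped | p3:(0,4)->(0,3)->EXIT
Exit steps: [2, 2, 1, 3]
First to escape: p2 at step 1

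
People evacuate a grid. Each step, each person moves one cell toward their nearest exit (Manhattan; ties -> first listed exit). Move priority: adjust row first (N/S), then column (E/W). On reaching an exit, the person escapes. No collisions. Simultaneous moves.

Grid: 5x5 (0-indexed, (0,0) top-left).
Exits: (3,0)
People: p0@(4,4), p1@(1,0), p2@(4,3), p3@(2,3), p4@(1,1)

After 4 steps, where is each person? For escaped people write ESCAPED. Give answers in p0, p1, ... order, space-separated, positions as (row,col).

Step 1: p0:(4,4)->(3,4) | p1:(1,0)->(2,0) | p2:(4,3)->(3,3) | p3:(2,3)->(3,3) | p4:(1,1)->(2,1)
Step 2: p0:(3,4)->(3,3) | p1:(2,0)->(3,0)->EXIT | p2:(3,3)->(3,2) | p3:(3,3)->(3,2) | p4:(2,1)->(3,1)
Step 3: p0:(3,3)->(3,2) | p1:escaped | p2:(3,2)->(3,1) | p3:(3,2)->(3,1) | p4:(3,1)->(3,0)->EXIT
Step 4: p0:(3,2)->(3,1) | p1:escaped | p2:(3,1)->(3,0)->EXIT | p3:(3,1)->(3,0)->EXIT | p4:escaped

(3,1) ESCAPED ESCAPED ESCAPED ESCAPED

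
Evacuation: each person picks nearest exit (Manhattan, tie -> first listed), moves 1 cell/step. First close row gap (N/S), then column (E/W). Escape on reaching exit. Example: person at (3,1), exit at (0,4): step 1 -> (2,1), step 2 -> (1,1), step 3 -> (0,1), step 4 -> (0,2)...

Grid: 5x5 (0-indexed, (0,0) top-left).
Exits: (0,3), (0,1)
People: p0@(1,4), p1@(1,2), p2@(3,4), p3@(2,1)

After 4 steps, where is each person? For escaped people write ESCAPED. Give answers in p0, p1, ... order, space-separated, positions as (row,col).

Step 1: p0:(1,4)->(0,4) | p1:(1,2)->(0,2) | p2:(3,4)->(2,4) | p3:(2,1)->(1,1)
Step 2: p0:(0,4)->(0,3)->EXIT | p1:(0,2)->(0,3)->EXIT | p2:(2,4)->(1,4) | p3:(1,1)->(0,1)->EXIT
Step 3: p0:escaped | p1:escaped | p2:(1,4)->(0,4) | p3:escaped
Step 4: p0:escaped | p1:escaped | p2:(0,4)->(0,3)->EXIT | p3:escaped

ESCAPED ESCAPED ESCAPED ESCAPED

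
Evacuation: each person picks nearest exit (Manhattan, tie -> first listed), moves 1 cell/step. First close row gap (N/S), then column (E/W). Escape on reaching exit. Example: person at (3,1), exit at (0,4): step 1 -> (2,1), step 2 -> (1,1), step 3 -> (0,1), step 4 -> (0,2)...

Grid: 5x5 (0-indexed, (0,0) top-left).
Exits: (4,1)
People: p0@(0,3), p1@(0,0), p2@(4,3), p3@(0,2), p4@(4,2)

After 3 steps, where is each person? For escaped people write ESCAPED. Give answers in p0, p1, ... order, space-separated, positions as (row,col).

Step 1: p0:(0,3)->(1,3) | p1:(0,0)->(1,0) | p2:(4,3)->(4,2) | p3:(0,2)->(1,2) | p4:(4,2)->(4,1)->EXIT
Step 2: p0:(1,3)->(2,3) | p1:(1,0)->(2,0) | p2:(4,2)->(4,1)->EXIT | p3:(1,2)->(2,2) | p4:escaped
Step 3: p0:(2,3)->(3,3) | p1:(2,0)->(3,0) | p2:escaped | p3:(2,2)->(3,2) | p4:escaped

(3,3) (3,0) ESCAPED (3,2) ESCAPED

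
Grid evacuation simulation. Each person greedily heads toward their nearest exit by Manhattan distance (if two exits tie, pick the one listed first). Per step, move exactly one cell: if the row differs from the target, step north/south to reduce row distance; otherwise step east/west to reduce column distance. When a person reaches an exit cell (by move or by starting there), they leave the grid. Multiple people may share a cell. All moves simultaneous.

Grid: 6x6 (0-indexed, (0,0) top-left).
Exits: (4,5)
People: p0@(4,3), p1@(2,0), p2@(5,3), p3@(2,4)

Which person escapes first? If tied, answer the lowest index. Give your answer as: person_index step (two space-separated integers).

Answer: 0 2

Derivation:
Step 1: p0:(4,3)->(4,4) | p1:(2,0)->(3,0) | p2:(5,3)->(4,3) | p3:(2,4)->(3,4)
Step 2: p0:(4,4)->(4,5)->EXIT | p1:(3,0)->(4,0) | p2:(4,3)->(4,4) | p3:(3,4)->(4,4)
Step 3: p0:escaped | p1:(4,0)->(4,1) | p2:(4,4)->(4,5)->EXIT | p3:(4,4)->(4,5)->EXIT
Step 4: p0:escaped | p1:(4,1)->(4,2) | p2:escaped | p3:escaped
Step 5: p0:escaped | p1:(4,2)->(4,3) | p2:escaped | p3:escaped
Step 6: p0:escaped | p1:(4,3)->(4,4) | p2:escaped | p3:escaped
Step 7: p0:escaped | p1:(4,4)->(4,5)->EXIT | p2:escaped | p3:escaped
Exit steps: [2, 7, 3, 3]
First to escape: p0 at step 2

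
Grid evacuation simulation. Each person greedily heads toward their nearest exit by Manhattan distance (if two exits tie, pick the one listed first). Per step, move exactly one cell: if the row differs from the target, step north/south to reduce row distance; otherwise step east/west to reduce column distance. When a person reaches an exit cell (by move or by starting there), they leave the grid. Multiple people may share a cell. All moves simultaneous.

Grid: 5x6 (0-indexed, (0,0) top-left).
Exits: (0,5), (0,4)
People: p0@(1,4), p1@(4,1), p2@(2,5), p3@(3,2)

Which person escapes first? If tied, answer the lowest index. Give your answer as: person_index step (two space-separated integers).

Step 1: p0:(1,4)->(0,4)->EXIT | p1:(4,1)->(3,1) | p2:(2,5)->(1,5) | p3:(3,2)->(2,2)
Step 2: p0:escaped | p1:(3,1)->(2,1) | p2:(1,5)->(0,5)->EXIT | p3:(2,2)->(1,2)
Step 3: p0:escaped | p1:(2,1)->(1,1) | p2:escaped | p3:(1,2)->(0,2)
Step 4: p0:escaped | p1:(1,1)->(0,1) | p2:escaped | p3:(0,2)->(0,3)
Step 5: p0:escaped | p1:(0,1)->(0,2) | p2:escaped | p3:(0,3)->(0,4)->EXIT
Step 6: p0:escaped | p1:(0,2)->(0,3) | p2:escaped | p3:escaped
Step 7: p0:escaped | p1:(0,3)->(0,4)->EXIT | p2:escaped | p3:escaped
Exit steps: [1, 7, 2, 5]
First to escape: p0 at step 1

Answer: 0 1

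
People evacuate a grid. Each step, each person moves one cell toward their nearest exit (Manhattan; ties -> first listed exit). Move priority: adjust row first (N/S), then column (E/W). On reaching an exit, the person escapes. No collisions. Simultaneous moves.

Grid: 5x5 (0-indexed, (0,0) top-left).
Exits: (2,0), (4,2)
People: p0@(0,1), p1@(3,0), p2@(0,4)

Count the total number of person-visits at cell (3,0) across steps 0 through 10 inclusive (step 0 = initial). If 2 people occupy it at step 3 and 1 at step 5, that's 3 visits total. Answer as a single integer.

Answer: 1

Derivation:
Step 0: p0@(0,1) p1@(3,0) p2@(0,4) -> at (3,0): 1 [p1], cum=1
Step 1: p0@(1,1) p1@ESC p2@(1,4) -> at (3,0): 0 [-], cum=1
Step 2: p0@(2,1) p1@ESC p2@(2,4) -> at (3,0): 0 [-], cum=1
Step 3: p0@ESC p1@ESC p2@(2,3) -> at (3,0): 0 [-], cum=1
Step 4: p0@ESC p1@ESC p2@(2,2) -> at (3,0): 0 [-], cum=1
Step 5: p0@ESC p1@ESC p2@(2,1) -> at (3,0): 0 [-], cum=1
Step 6: p0@ESC p1@ESC p2@ESC -> at (3,0): 0 [-], cum=1
Total visits = 1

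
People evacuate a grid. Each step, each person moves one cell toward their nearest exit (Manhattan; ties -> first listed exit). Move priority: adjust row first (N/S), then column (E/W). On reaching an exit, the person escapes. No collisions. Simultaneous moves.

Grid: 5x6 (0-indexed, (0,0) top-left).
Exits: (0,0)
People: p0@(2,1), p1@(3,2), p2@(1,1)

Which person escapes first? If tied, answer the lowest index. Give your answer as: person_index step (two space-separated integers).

Step 1: p0:(2,1)->(1,1) | p1:(3,2)->(2,2) | p2:(1,1)->(0,1)
Step 2: p0:(1,1)->(0,1) | p1:(2,2)->(1,2) | p2:(0,1)->(0,0)->EXIT
Step 3: p0:(0,1)->(0,0)->EXIT | p1:(1,2)->(0,2) | p2:escaped
Step 4: p0:escaped | p1:(0,2)->(0,1) | p2:escaped
Step 5: p0:escaped | p1:(0,1)->(0,0)->EXIT | p2:escaped
Exit steps: [3, 5, 2]
First to escape: p2 at step 2

Answer: 2 2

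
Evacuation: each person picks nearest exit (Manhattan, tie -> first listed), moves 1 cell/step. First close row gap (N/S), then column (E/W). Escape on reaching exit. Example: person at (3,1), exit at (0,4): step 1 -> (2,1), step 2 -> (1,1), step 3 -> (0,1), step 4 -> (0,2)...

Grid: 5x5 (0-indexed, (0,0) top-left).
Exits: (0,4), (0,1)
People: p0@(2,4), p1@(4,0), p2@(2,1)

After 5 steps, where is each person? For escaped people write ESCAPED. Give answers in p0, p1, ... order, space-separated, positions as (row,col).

Step 1: p0:(2,4)->(1,4) | p1:(4,0)->(3,0) | p2:(2,1)->(1,1)
Step 2: p0:(1,4)->(0,4)->EXIT | p1:(3,0)->(2,0) | p2:(1,1)->(0,1)->EXIT
Step 3: p0:escaped | p1:(2,0)->(1,0) | p2:escaped
Step 4: p0:escaped | p1:(1,0)->(0,0) | p2:escaped
Step 5: p0:escaped | p1:(0,0)->(0,1)->EXIT | p2:escaped

ESCAPED ESCAPED ESCAPED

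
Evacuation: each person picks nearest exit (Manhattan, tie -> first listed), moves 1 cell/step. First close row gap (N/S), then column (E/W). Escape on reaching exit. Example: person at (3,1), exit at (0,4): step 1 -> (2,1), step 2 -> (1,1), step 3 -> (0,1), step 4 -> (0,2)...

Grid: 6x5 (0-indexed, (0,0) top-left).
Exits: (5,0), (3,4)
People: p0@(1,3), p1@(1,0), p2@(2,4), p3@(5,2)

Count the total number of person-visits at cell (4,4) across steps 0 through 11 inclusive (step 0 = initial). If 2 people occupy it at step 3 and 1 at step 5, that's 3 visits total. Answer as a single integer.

Step 0: p0@(1,3) p1@(1,0) p2@(2,4) p3@(5,2) -> at (4,4): 0 [-], cum=0
Step 1: p0@(2,3) p1@(2,0) p2@ESC p3@(5,1) -> at (4,4): 0 [-], cum=0
Step 2: p0@(3,3) p1@(3,0) p2@ESC p3@ESC -> at (4,4): 0 [-], cum=0
Step 3: p0@ESC p1@(4,0) p2@ESC p3@ESC -> at (4,4): 0 [-], cum=0
Step 4: p0@ESC p1@ESC p2@ESC p3@ESC -> at (4,4): 0 [-], cum=0
Total visits = 0

Answer: 0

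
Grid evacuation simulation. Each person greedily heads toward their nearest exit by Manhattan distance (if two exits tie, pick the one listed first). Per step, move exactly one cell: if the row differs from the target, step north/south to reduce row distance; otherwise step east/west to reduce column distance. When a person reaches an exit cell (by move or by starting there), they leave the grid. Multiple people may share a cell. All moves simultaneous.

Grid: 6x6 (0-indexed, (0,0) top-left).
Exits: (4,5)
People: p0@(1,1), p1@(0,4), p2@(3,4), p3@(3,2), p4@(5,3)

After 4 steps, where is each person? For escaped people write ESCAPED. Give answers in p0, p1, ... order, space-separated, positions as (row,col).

Step 1: p0:(1,1)->(2,1) | p1:(0,4)->(1,4) | p2:(3,4)->(4,4) | p3:(3,2)->(4,2) | p4:(5,3)->(4,3)
Step 2: p0:(2,1)->(3,1) | p1:(1,4)->(2,4) | p2:(4,4)->(4,5)->EXIT | p3:(4,2)->(4,3) | p4:(4,3)->(4,4)
Step 3: p0:(3,1)->(4,1) | p1:(2,4)->(3,4) | p2:escaped | p3:(4,3)->(4,4) | p4:(4,4)->(4,5)->EXIT
Step 4: p0:(4,1)->(4,2) | p1:(3,4)->(4,4) | p2:escaped | p3:(4,4)->(4,5)->EXIT | p4:escaped

(4,2) (4,4) ESCAPED ESCAPED ESCAPED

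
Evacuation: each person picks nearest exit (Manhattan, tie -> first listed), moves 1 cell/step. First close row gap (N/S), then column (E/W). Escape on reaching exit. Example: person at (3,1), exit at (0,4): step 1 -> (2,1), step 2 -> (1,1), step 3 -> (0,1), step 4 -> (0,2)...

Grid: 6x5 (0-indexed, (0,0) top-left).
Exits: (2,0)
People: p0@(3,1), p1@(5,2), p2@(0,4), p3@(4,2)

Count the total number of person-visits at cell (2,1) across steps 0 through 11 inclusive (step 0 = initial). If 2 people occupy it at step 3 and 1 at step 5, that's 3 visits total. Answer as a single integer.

Answer: 4

Derivation:
Step 0: p0@(3,1) p1@(5,2) p2@(0,4) p3@(4,2) -> at (2,1): 0 [-], cum=0
Step 1: p0@(2,1) p1@(4,2) p2@(1,4) p3@(3,2) -> at (2,1): 1 [p0], cum=1
Step 2: p0@ESC p1@(3,2) p2@(2,4) p3@(2,2) -> at (2,1): 0 [-], cum=1
Step 3: p0@ESC p1@(2,2) p2@(2,3) p3@(2,1) -> at (2,1): 1 [p3], cum=2
Step 4: p0@ESC p1@(2,1) p2@(2,2) p3@ESC -> at (2,1): 1 [p1], cum=3
Step 5: p0@ESC p1@ESC p2@(2,1) p3@ESC -> at (2,1): 1 [p2], cum=4
Step 6: p0@ESC p1@ESC p2@ESC p3@ESC -> at (2,1): 0 [-], cum=4
Total visits = 4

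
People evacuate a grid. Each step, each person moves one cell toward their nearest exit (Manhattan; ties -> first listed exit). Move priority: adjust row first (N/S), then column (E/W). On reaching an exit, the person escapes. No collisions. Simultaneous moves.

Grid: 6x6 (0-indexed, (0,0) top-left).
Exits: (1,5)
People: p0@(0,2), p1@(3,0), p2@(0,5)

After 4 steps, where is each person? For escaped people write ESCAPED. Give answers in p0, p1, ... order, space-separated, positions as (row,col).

Step 1: p0:(0,2)->(1,2) | p1:(3,0)->(2,0) | p2:(0,5)->(1,5)->EXIT
Step 2: p0:(1,2)->(1,3) | p1:(2,0)->(1,0) | p2:escaped
Step 3: p0:(1,3)->(1,4) | p1:(1,0)->(1,1) | p2:escaped
Step 4: p0:(1,4)->(1,5)->EXIT | p1:(1,1)->(1,2) | p2:escaped

ESCAPED (1,2) ESCAPED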